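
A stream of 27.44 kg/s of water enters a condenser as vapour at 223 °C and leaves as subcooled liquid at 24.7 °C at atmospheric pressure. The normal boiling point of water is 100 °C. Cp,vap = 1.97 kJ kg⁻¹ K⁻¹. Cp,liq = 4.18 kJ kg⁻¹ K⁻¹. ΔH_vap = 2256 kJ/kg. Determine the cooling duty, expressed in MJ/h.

Q_c = 278000 MJ/h

vapour 223→100 °C: -242.31 kJ/kg
condensation at 100 °C: -2256 kJ/kg
liquid 100→24.7 °C: -314.75 kJ/kg
Δh = -242.31 + -2256 + -314.75 = -2813.1 kJ/kg
Q = ṁ·Δh = 27.44 kg/s × -2813.1 kJ/kg = -77190 kJ/s
|Q| = 77190 kW = 277890 MJ/h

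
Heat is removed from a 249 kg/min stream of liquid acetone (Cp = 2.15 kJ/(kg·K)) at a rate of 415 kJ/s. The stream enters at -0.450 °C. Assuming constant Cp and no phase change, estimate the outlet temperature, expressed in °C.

T_out = -47.0 °C

Q = 415 kJ/s = 24900 kJ/min
ΔT = Q/(ṁ·Cp) = 24900/(249×2.15) = 46.512 K
T_out = -0.450 − 46.512 = -46.962 °C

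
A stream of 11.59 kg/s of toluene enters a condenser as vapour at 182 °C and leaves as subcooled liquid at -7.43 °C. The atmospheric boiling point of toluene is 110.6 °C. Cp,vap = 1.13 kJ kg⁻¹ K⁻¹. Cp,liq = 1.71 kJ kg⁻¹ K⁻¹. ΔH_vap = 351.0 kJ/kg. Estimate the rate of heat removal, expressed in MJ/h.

vapour 182→110.6 °C: -80.682 kJ/kg
condensation at 110.6 °C: -351 kJ/kg
liquid 110.6→-7.43 °C: -201.83 kJ/kg
Δh = -80.682 + -351 + -201.83 = -633.51 kJ/kg
Q = ṁ·Δh = 11.59 kg/s × -633.51 kJ/kg = -7342.4 kJ/s
|Q| = 7342.4 kW = 26433 MJ/h

Q_c = 26400 MJ/h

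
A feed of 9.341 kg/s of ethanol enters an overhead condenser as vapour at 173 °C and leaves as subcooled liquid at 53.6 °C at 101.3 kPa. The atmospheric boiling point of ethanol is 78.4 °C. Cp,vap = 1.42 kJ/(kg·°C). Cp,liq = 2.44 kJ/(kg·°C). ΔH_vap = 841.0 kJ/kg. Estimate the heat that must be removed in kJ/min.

vapour 173→78.4 °C: -134.33 kJ/kg
condensation at 78.4 °C: -841 kJ/kg
liquid 78.4→53.6 °C: -60.512 kJ/kg
Δh = -134.33 + -841 + -60.512 = -1035.8 kJ/kg
Q = ṁ·Δh = 9.341 kg/s × -1035.8 kJ/kg = -9675.8 kJ/s
|Q| = 9675.8 kW = 580550 kJ/min

Q_c = 581000 kJ/min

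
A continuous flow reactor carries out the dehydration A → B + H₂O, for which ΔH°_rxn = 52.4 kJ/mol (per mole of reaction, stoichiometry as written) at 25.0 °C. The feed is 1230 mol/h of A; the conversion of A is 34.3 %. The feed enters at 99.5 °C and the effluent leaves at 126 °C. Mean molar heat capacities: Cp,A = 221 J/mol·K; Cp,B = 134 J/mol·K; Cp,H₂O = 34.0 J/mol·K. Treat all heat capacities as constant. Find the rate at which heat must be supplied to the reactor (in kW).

Q_in = 7.51 kW

Extent of reaction ξ = 0.343 × 1230 = 421.89 mol/h
Reaction term: ξ·ΔH°_rxn = 421.89 × 52.4 = 22107 kJ/h
Sensible, feed 99.5→25 °C: -20251 kJ/h
Outlet flows (mol/h): A 808.11, B 421.89, H₂O 421.89
Sensible, products 25→126 °C: 25196 kJ/h
Q = ΔH = 27052 kJ/h = 7.5145 kW
Heat supplied = 7.5145 kW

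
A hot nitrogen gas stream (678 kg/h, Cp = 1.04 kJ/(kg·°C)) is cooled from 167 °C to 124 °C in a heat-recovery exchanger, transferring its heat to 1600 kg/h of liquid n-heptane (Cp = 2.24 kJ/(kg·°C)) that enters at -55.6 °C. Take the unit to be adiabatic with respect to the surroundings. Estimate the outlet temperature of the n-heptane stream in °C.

T_c,out = -47.1 °C

Heat released by hot stream: Q = 678 × 1.04 × (167 − 124) = 30320 kJ/h
Energy balance on cold side (adiabatic exchanger): Q = ṁ_c·Cp_c·(T_c,out − T_c,in)
T_c,out = -55.6 + 30320/(1600 × 2.24) = -47.14 °C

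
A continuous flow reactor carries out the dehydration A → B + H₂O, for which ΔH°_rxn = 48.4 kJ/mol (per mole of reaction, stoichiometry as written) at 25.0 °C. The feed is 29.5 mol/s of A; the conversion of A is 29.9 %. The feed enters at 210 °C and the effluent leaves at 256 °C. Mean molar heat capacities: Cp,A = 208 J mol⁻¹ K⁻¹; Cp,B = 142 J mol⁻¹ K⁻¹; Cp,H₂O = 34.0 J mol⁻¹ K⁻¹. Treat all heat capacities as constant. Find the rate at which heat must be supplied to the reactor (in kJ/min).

Extent of reaction ξ = 0.299 × 29.5 = 8.8205 mol/s
Reaction term: ξ·ΔH°_rxn = 8.8205 × 48.4 = 426.91 kJ/s
Sensible, feed 210→25 °C: -1135.2 kJ/s
Outlet flows (mol/s): A 20.68, B 8.8205, H₂O 8.8205
Sensible, products 25→256 °C: 1352.2 kJ/s
Q = ΔH = 643.97 kJ/s = 643.97 kW
Heat supplied = 38638 kJ/min

Q_in = 38600 kJ/min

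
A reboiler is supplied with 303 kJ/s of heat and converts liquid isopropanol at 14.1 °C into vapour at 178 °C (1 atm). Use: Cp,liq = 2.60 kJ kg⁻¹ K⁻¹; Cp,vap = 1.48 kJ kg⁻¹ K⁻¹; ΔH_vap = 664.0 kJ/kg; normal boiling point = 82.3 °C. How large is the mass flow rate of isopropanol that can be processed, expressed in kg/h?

ṁ = 1110 kg/h

Δh = 2.60×(82.3−14.1) + 664.0 + 1.48×(178−82.3) = 982.96 kJ/kg
Q = 303 kJ/s = 303 kJ/s = 1.0908e+06 kJ/h
ṁ = Q/Δh = 1.0908e+06 / 982.96 = 1109.7 kg/h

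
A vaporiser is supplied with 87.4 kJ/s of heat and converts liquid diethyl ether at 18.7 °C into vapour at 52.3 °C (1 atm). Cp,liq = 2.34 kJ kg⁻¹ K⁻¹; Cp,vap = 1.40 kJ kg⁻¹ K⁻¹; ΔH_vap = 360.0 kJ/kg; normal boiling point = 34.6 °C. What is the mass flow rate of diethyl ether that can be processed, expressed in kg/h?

ṁ = 746 kg/h

Δh = 2.34×(34.6−18.7) + 360.0 + 1.40×(52.3−34.6) = 421.99 kJ/kg
Q = 87.4 kJ/s = 87.4 kJ/s = 314640 kJ/h
ṁ = Q/Δh = 314640 / 421.99 = 745.62 kg/h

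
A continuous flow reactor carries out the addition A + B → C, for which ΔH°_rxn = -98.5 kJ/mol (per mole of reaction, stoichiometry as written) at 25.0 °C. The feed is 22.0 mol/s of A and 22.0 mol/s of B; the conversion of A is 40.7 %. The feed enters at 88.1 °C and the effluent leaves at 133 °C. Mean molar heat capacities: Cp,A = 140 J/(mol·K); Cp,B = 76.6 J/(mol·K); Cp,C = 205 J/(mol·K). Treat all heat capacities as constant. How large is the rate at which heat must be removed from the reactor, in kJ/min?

Q_out = 40800 kJ/min

Extent of reaction ξ = 0.407 × 22.0 = 8.954 mol/s
Reaction term: ξ·ΔH°_rxn = 8.954 × -98.5 = -881.97 kJ/s
Sensible, feed 88.1→25 °C: -300.68 kJ/s
Outlet flows (mol/s): A 13.046, B 13.046, C 8.954
Sensible, products 25→133 °C: 503.42 kJ/s
Q = ΔH = -679.23 kJ/s = -679.23 kW
Heat removed = 40754 kJ/min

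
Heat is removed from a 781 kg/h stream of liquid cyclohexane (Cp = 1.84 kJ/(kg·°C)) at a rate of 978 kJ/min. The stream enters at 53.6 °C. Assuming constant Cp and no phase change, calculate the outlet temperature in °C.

T_out = 12.8 °C

Q = 978 kJ/min = 58680 kJ/h
ΔT = Q/(ṁ·Cp) = 58680/(781×1.84) = 40.834 K
T_out = 53.6 − 40.834 = 12.766 °C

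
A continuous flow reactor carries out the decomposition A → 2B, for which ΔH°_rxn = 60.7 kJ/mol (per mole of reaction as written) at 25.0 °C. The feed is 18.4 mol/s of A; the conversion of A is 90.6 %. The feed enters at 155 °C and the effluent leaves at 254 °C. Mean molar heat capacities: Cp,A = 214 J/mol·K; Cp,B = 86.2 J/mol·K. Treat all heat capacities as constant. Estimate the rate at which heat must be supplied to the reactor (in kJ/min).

Extent of reaction ξ = 0.906 × 18.4 = 16.67 mol/s
Reaction term: ξ·ΔH°_rxn = 16.67 × 60.7 = 1011.9 kJ/s
Sensible, feed 155→25 °C: -511.89 kJ/s
Outlet flows (mol/s): A 1.7296, B 33.341
Sensible, products 25→254 °C: 742.9 kJ/s
Q = ΔH = 1242.9 kJ/s = 1242.9 kW
Heat supplied = 74574 kJ/min

Q_in = 74600 kJ/min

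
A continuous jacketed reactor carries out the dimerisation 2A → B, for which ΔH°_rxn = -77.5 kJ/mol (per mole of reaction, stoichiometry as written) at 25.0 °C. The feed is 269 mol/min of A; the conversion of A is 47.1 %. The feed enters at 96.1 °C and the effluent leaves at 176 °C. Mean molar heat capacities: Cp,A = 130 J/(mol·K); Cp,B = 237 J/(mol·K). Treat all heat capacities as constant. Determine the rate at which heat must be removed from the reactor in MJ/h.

Q_out = 140 MJ/h

Extent of reaction ξ = 0.471 × 269 / 2 = 63.349 mol/min
Reaction term: ξ·ΔH°_rxn = 63.349 × -77.5 = -4909.6 kJ/min
Sensible, feed 96.1→25 °C: -2486.4 kJ/min
Outlet flows (mol/min): A 142.3, B 63.349
Sensible, products 25→176 °C: 5060.5 kJ/min
Q = ΔH = -2335.5 kJ/min = -38.925 kW
Heat removed = 140.13 MJ/h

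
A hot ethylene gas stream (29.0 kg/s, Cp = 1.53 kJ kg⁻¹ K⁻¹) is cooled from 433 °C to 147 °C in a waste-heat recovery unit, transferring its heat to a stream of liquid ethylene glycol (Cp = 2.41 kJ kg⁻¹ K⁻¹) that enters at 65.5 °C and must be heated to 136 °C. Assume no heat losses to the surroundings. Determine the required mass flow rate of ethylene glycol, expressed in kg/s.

Heat released by hot stream: Q = 29.0 × 1.53 × (433 − 147) = 12690 kJ/s
Energy balance on cold side (adiabatic exchanger): Q = ṁ_c·Cp_c·(T_c,out − T_c,in)
ṁ_c = 12690 / [2.41 × (136 − 65.5)] = 74.688 kg/s

ṁ_c = 74.7 kg/s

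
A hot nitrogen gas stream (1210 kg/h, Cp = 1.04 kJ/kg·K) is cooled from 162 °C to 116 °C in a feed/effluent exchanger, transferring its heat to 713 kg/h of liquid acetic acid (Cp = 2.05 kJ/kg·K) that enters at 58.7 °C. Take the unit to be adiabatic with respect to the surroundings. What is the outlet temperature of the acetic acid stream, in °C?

Heat released by hot stream: Q = 1210 × 1.04 × (162 − 116) = 57886 kJ/h
Energy balance on cold side (adiabatic exchanger): Q = ṁ_c·Cp_c·(T_c,out − T_c,in)
T_c,out = 58.7 + 57886/(713 × 2.05) = 98.303 °C

T_c,out = 98.3 °C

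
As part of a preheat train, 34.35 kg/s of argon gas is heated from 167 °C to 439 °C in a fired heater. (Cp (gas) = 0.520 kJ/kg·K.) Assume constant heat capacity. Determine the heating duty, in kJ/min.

Q = ṁ·Cp·ΔT = 34.35 × 0.520 × (439 − 167) = 4858.5 kJ/s
Heating duty = 291510 kJ/min

Q = 292000 kJ/min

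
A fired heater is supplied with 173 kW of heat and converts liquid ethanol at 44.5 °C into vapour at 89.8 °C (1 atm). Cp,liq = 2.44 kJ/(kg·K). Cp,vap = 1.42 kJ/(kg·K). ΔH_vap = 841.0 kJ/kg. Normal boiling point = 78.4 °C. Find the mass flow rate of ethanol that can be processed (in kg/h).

Δh = 2.44×(78.4−44.5) + 841.0 + 1.42×(89.8−78.4) = 939.9 kJ/kg
Q = 173 kW = 173 kJ/s = 622800 kJ/h
ṁ = Q/Δh = 622800 / 939.9 = 662.62 kg/h

ṁ = 663 kg/h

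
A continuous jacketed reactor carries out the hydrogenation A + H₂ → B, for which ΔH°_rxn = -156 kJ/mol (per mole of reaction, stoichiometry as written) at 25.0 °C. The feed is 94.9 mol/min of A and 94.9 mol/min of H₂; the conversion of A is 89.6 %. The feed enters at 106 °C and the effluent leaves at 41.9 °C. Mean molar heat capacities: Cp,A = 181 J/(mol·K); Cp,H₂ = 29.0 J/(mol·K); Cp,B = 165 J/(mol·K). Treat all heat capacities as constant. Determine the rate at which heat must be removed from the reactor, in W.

Q_out = 243000 W

Extent of reaction ξ = 0.896 × 94.9 = 85.03 mol/min
Reaction term: ξ·ΔH°_rxn = 85.03 × -156 = -13265 kJ/min
Sensible, feed 106→25 °C: -1614.2 kJ/min
Outlet flows (mol/min): A 9.8696, H₂ 9.8696, B 85.03
Sensible, products 25→41.9 °C: 272.13 kJ/min
Q = ΔH = -14607 kJ/min = -243.45 kW
Heat removed = 243450 W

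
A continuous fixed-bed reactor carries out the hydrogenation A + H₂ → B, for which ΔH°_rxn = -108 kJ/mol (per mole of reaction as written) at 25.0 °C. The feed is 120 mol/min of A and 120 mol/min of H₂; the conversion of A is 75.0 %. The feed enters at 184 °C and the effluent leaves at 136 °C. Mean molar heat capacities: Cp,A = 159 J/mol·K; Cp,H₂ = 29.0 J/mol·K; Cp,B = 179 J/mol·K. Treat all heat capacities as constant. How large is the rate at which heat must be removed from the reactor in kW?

Q_out = 182 kW

Extent of reaction ξ = 0.750 × 120 = 90 mol/min
Reaction term: ξ·ΔH°_rxn = 90 × -108 = -9720 kJ/min
Sensible, feed 184→25 °C: -3587 kJ/min
Outlet flows (mol/min): A 30, H₂ 30, B 90
Sensible, products 25→136 °C: 2414.2 kJ/min
Q = ΔH = -10893 kJ/min = -181.55 kW
Heat removed = 181.55 kW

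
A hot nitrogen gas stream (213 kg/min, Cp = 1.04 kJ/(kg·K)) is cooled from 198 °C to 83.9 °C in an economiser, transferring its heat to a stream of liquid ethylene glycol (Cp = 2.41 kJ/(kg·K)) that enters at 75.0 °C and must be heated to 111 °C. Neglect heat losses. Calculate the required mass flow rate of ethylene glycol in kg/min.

Heat released by hot stream: Q = 213 × 1.04 × (198 − 83.9) = 25275 kJ/min
Energy balance on cold side (adiabatic exchanger): Q = ṁ_c·Cp_c·(T_c,out − T_c,in)
ṁ_c = 25275 / [2.41 × (111 − 75.0)] = 291.33 kg/min

ṁ_c = 291 kg/min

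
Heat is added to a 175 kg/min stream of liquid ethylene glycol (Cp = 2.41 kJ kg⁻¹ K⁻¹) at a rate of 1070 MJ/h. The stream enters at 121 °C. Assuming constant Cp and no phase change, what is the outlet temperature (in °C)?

Q = 1070 MJ/h = 17833 kJ/min
ΔT = Q/(ṁ·Cp) = 17833/(175×2.41) = 42.284 K
T_out = 121 + 42.284 = 163.28 °C

T_out = 163 °C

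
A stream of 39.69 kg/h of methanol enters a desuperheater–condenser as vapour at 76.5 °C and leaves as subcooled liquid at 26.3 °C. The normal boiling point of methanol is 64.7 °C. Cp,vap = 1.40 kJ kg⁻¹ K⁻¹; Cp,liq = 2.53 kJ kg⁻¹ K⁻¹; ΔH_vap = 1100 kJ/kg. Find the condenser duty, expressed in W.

Q_c = 13400 W

vapour 76.5→64.7 °C: -16.52 kJ/kg
condensation at 64.7 °C: -1100 kJ/kg
liquid 64.7→26.3 °C: -97.152 kJ/kg
Δh = -16.52 + -1100 + -97.152 = -1213.7 kJ/kg
Q = ṁ·Δh = 39.69 kg/h × -1213.7 kJ/kg = -48171 kJ/h
|Q| = 13.381 kW = 13381 W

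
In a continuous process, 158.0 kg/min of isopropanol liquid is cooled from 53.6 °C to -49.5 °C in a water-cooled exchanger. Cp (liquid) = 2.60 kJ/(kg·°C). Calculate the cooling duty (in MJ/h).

Q = ṁ·Cp·ΔT = 158.0 × 2.60 × (-49.5 − 53.6) = -42353 kJ/min
Converting: 42353 / 60 s = 705.89 kW
Cooling duty = 2541.2 MJ/h

Q_c = 2540 MJ/h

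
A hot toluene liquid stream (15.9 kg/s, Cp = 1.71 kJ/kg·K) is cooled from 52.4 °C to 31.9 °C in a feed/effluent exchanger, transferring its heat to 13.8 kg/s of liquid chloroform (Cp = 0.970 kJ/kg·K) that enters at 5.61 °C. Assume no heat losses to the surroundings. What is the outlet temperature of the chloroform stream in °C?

Heat released by hot stream: Q = 15.9 × 1.71 × (52.4 − 31.9) = 557.37 kJ/s
Energy balance on cold side (adiabatic exchanger): Q = ṁ_c·Cp_c·(T_c,out − T_c,in)
T_c,out = 5.61 + 557.37/(13.8 × 0.970) = 47.249 °C

T_c,out = 47.2 °C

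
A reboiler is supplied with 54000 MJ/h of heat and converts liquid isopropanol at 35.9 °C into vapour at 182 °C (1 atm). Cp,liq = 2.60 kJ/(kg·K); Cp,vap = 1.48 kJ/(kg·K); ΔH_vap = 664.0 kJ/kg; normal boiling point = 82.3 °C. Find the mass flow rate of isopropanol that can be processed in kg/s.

Δh = 2.60×(82.3−35.9) + 664.0 + 1.48×(182−82.3) = 932.2 kJ/kg
Q = 54000 MJ/h = 15000 kJ/s = 15000 kJ/s
ṁ = Q/Δh = 15000 / 932.2 = 16.091 kg/s

ṁ = 16.1 kg/s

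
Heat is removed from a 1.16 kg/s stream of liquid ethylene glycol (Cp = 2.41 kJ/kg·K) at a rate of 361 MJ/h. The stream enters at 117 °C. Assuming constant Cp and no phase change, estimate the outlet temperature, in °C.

T_out = 81.1 °C

Q = 361 MJ/h = 100.28 kJ/s
ΔT = Q/(ṁ·Cp) = 100.28/(1.16×2.41) = 35.87 K
T_out = 117 − 35.87 = 81.13 °C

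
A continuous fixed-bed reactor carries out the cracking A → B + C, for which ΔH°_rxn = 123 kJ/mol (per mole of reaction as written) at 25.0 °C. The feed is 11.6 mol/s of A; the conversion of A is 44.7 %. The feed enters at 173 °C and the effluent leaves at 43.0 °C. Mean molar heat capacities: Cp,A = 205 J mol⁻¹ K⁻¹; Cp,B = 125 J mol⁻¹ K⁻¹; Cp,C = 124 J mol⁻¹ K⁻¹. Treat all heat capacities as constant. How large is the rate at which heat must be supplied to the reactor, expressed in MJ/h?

Q_in = 1200 MJ/h

Extent of reaction ξ = 0.447 × 11.6 = 5.1852 mol/s
Reaction term: ξ·ΔH°_rxn = 5.1852 × 123 = 637.78 kJ/s
Sensible, feed 173→25 °C: -351.94 kJ/s
Outlet flows (mol/s): A 6.4148, B 5.1852, C 5.1852
Sensible, products 25→43.0 °C: 46.911 kJ/s
Q = ΔH = 332.75 kJ/s = 332.75 kW
Heat supplied = 1197.9 MJ/h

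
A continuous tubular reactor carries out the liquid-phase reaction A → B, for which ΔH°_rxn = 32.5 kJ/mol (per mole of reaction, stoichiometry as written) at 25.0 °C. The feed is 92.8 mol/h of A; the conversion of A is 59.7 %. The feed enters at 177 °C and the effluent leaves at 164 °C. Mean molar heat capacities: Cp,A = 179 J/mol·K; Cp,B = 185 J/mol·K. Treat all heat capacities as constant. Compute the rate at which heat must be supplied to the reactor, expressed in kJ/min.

Extent of reaction ξ = 0.597 × 92.8 = 55.402 mol/h
Reaction term: ξ·ΔH°_rxn = 55.402 × 32.5 = 1800.6 kJ/h
Sensible, feed 177→25 °C: -2524.9 kJ/h
Outlet flows (mol/h): A 37.398, B 55.402
Sensible, products 25→164 °C: 2355.2 kJ/h
Q = ΔH = 1630.8 kJ/h = 0.453 kW
Heat supplied = 27.18 kJ/min

Q_in = 27.2 kJ/min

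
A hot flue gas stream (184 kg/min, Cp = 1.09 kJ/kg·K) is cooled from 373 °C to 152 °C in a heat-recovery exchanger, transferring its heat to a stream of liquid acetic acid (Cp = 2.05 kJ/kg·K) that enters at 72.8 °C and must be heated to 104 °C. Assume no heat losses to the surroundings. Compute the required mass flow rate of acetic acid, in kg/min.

Heat released by hot stream: Q = 184 × 1.09 × (373 − 152) = 44324 kJ/min
Energy balance on cold side (adiabatic exchanger): Q = ṁ_c·Cp_c·(T_c,out − T_c,in)
ṁ_c = 44324 / [2.05 × (104 − 72.8)] = 692.99 kg/min

ṁ_c = 693 kg/min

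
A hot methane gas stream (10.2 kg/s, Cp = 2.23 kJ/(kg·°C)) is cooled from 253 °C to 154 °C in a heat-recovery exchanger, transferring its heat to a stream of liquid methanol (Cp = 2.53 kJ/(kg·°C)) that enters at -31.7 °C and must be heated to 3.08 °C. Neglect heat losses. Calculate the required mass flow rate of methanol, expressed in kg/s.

Heat released by hot stream: Q = 10.2 × 2.23 × (253 − 154) = 2251.9 kJ/s
Energy balance on cold side (adiabatic exchanger): Q = ṁ_c·Cp_c·(T_c,out − T_c,in)
ṁ_c = 2251.9 / [2.53 × (3.08 − -31.7)] = 25.591 kg/s

ṁ_c = 25.6 kg/s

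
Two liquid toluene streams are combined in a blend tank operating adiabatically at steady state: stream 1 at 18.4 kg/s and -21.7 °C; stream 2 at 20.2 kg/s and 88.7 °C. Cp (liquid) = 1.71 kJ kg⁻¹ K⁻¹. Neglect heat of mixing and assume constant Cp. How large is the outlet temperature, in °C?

T_out = 36.1 °C

Adiabatic, steady state ⇒ Σ ṁᵢCp,ᵢ(T_out − Tᵢ) = 0
Σ ṁᵢCp,ᵢTᵢ = 18.4×1.71×-21.7 + 20.2×1.71×88.7 = 2381.1
Σ ṁᵢCp,ᵢ = 18.4×1.71 + 20.2×1.71 = 66.006
T_out = 2381.1 / 66.006 = 36.074 °C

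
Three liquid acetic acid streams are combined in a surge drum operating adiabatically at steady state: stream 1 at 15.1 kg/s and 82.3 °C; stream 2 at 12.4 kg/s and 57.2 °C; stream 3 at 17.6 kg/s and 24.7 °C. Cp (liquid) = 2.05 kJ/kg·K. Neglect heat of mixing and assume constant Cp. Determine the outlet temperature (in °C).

T_out = 52.9 °C

Energy balance with Q = 0: Σ ṁᵢCp,ᵢ(T_out − Tᵢ) = 0
Σ ṁᵢCp,ᵢTᵢ = 15.1×2.05×82.3 + 12.4×2.05×57.2 + 17.6×2.05×24.7 = 4892.8
Σ ṁᵢCp,ᵢ = 15.1×2.05 + 12.4×2.05 + 17.6×2.05 = 92.455
T_out = 4892.8 / 92.455 = 52.921 °C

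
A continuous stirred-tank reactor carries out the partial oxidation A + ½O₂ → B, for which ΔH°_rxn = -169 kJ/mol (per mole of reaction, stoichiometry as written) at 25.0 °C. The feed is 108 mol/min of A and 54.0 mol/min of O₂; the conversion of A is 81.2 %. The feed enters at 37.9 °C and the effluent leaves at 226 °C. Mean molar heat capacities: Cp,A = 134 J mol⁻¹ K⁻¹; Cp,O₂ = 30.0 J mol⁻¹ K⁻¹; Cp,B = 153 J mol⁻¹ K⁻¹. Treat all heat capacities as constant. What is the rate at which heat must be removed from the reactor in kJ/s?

Q_out = 195 kJ/s

Extent of reaction ξ = 0.812 × 108 = 87.696 mol/min
Reaction term: ξ·ΔH°_rxn = 87.696 × -169 = -14821 kJ/min
Sensible, feed 37.9→25 °C: -207.59 kJ/min
Outlet flows (mol/min): A 20.304, O₂ 10.152, B 87.696
Sensible, products 25→226 °C: 3305 kJ/min
Q = ΔH = -11723 kJ/min = -195.39 kW
Heat removed = 195.39 kJ/s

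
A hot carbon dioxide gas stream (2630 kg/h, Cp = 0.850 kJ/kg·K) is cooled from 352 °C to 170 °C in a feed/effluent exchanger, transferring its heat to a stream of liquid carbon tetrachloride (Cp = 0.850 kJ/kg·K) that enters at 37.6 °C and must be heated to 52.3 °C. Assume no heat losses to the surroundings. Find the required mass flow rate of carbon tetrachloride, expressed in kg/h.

ṁ_c = 32600 kg/h

Heat released by hot stream: Q = 2630 × 0.850 × (352 − 170) = 406860 kJ/h
Energy balance on cold side (adiabatic exchanger): Q = ṁ_c·Cp_c·(T_c,out − T_c,in)
ṁ_c = 406860 / [0.850 × (52.3 − 37.6)] = 32562 kg/h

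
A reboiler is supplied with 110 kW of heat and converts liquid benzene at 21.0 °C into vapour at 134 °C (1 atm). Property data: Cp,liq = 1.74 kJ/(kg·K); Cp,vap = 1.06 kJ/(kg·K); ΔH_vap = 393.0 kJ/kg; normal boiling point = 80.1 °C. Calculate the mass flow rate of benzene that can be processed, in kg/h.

ṁ = 716 kg/h

Δh = 1.74×(80.1−21.0) + 393.0 + 1.06×(134−80.1) = 552.97 kJ/kg
Q = 110 kW = 110 kJ/s = 396000 kJ/h
ṁ = Q/Δh = 396000 / 552.97 = 716.14 kg/h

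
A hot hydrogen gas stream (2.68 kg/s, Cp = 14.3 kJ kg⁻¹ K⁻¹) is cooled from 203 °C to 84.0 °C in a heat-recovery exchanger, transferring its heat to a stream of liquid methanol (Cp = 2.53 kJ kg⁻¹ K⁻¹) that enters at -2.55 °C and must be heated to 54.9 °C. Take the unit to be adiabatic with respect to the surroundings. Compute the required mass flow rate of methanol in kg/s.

Heat released by hot stream: Q = 2.68 × 14.3 × (203 − 84.0) = 4560.6 kJ/s
Energy balance on cold side (adiabatic exchanger): Q = ṁ_c·Cp_c·(T_c,out − T_c,in)
ṁ_c = 4560.6 / [2.53 × (54.9 − -2.55)] = 31.377 kg/s

ṁ_c = 31.4 kg/s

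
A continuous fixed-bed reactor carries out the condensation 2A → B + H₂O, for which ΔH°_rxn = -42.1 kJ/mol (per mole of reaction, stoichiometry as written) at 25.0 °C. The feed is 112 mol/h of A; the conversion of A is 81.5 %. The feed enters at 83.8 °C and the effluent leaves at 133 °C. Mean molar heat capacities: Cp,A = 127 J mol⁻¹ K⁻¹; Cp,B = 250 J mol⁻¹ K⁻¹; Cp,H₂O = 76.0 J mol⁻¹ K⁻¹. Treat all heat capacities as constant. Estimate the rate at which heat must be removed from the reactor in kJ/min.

Extent of reaction ξ = 0.815 × 112 / 2 = 45.64 mol/h
Reaction term: ξ·ΔH°_rxn = 45.64 × -42.1 = -1921.4 kJ/h
Sensible, feed 83.8→25 °C: -836.37 kJ/h
Outlet flows (mol/h): A 20.72, B 45.64, H₂O 45.64
Sensible, products 25→133 °C: 1891.1 kJ/h
Q = ΔH = -866.73 kJ/h = -0.24076 kW
Heat removed = 14.445 kJ/min

Q_out = 14.4 kJ/min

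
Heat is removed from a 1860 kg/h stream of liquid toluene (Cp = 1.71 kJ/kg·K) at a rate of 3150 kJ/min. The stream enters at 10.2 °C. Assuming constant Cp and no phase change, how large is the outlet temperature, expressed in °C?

T_out = -49.2 °C

Q = 3150 kJ/min = 189000 kJ/h
ΔT = Q/(ṁ·Cp) = 189000/(1860×1.71) = 59.423 K
T_out = 10.2 − 59.423 = -49.223 °C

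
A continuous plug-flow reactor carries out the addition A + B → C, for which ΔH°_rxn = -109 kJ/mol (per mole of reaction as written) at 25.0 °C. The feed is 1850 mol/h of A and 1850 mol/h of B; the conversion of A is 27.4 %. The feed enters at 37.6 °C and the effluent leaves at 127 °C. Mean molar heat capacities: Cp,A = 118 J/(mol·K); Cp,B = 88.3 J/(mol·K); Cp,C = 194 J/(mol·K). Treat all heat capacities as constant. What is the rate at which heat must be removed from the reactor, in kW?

Extent of reaction ξ = 0.274 × 1850 = 506.9 mol/h
Reaction term: ξ·ΔH°_rxn = 506.9 × -109 = -55252 kJ/h
Sensible, feed 37.6→25 °C: -4808.9 kJ/h
Outlet flows (mol/h): A 1343.1, B 1343.1, C 506.9
Sensible, products 25→127 °C: 38293 kJ/h
Q = ΔH = -21768 kJ/h = -6.0467 kW
Heat removed = 6.0467 kW

Q_out = 6.05 kW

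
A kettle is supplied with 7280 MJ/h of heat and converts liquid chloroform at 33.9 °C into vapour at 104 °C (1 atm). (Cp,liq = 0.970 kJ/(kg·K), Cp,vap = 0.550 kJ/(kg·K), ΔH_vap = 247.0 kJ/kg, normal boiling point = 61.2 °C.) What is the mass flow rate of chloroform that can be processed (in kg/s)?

Δh = 0.970×(61.2−33.9) + 247.0 + 0.550×(104−61.2) = 297.02 kJ/kg
Q = 7280 MJ/h = 2022.2 kJ/s = 2022.2 kJ/s
ṁ = Q/Δh = 2022.2 / 297.02 = 6.8083 kg/s

ṁ = 6.81 kg/s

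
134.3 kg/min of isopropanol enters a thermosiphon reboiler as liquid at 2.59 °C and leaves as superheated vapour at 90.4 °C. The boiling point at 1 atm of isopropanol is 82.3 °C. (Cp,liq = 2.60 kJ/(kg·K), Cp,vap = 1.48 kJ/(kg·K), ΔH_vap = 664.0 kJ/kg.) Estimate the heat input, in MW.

Q = 1.98 MW

liquid 2.59→82.3 °C: 207.25 kJ/kg
vaporisation at 82.3 °C: 664 kJ/kg
vapour 82.3→90.4 °C: 11.988 kJ/kg
Δh = 207.25 + 664 + 11.988 = 883.23 kJ/kg
Q = ṁ·Δh = 134.3 kg/min × 883.23 kJ/kg = 118620 kJ/min
|Q| = 1977 kW = 1.977 MW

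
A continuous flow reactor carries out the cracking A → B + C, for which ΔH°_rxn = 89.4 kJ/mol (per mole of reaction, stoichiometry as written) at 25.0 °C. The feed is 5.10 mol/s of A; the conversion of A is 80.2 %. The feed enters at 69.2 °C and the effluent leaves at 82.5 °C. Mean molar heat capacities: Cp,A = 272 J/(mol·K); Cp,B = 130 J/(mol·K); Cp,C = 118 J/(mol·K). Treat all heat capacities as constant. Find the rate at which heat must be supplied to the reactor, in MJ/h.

Extent of reaction ξ = 0.802 × 5.10 = 4.0902 mol/s
Reaction term: ξ·ΔH°_rxn = 4.0902 × 89.4 = 365.66 kJ/s
Sensible, feed 69.2→25 °C: -61.314 kJ/s
Outlet flows (mol/s): A 1.0098, B 4.0902, C 4.0902
Sensible, products 25→82.5 °C: 74.12 kJ/s
Q = ΔH = 378.47 kJ/s = 378.47 kW
Heat supplied = 1362.5 MJ/h

Q_in = 1360 MJ/h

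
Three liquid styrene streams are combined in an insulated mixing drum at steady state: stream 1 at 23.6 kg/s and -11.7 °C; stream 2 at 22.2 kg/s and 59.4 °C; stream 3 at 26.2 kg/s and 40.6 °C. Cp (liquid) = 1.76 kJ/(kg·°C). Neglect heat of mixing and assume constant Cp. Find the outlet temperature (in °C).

Energy balance with Q = 0: Σ ṁᵢCp,ᵢ(T_out − Tᵢ) = 0
T_out = Σ ṁᵢCp,ᵢTᵢ / Σ ṁᵢCp,ᵢ
      = 3707.1 / 126.72 = 29.254 °C

T_out = 29.3 °C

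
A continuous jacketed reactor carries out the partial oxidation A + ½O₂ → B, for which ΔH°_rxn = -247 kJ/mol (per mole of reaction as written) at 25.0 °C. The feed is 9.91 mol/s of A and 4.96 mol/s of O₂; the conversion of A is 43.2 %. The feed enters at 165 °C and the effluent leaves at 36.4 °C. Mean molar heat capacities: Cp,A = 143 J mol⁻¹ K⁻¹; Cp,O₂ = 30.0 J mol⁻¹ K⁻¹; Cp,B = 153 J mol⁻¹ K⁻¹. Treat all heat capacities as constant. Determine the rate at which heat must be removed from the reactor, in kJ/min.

Q_out = 75500 kJ/min

Extent of reaction ξ = 0.432 × 9.91 = 4.2811 mol/s
Reaction term: ξ·ΔH°_rxn = 4.2811 × -247 = -1057.4 kJ/s
Sensible, feed 165→25 °C: -219.23 kJ/s
Outlet flows (mol/s): A 5.6289, O₂ 2.8194, B 4.2811
Sensible, products 25→36.4 °C: 17.608 kJ/s
Q = ΔH = -1259.1 kJ/s = -1259.1 kW
Heat removed = 75544 kJ/min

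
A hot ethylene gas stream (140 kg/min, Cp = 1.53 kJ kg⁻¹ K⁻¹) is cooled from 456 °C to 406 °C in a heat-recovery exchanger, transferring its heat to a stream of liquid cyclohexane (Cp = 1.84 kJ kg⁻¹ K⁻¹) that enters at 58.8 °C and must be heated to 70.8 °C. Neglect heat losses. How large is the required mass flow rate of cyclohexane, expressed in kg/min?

ṁ_c = 485 kg/min

Heat released by hot stream: Q = 140 × 1.53 × (456 − 406) = 10710 kJ/min
Energy balance on cold side (adiabatic exchanger): Q = ṁ_c·Cp_c·(T_c,out − T_c,in)
ṁ_c = 10710 / [1.84 × (70.8 − 58.8)] = 485.05 kg/min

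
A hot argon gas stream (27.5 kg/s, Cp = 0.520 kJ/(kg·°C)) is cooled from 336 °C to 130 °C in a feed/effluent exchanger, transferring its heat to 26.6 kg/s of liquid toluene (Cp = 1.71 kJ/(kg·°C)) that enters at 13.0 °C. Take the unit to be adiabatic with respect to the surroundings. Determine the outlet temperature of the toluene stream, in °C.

T_c,out = 77.8 °C

Heat released by hot stream: Q = 27.5 × 0.520 × (336 − 130) = 2945.8 kJ/s
Energy balance on cold side (adiabatic exchanger): Q = ṁ_c·Cp_c·(T_c,out − T_c,in)
T_c,out = 13.0 + 2945.8/(26.6 × 1.71) = 77.763 °C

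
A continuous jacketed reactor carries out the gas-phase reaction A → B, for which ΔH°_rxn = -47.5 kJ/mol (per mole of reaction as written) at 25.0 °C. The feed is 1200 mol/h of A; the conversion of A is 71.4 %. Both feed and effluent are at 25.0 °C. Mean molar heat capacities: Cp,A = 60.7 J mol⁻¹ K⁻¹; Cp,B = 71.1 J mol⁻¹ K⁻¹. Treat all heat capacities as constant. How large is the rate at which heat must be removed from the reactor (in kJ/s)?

Q_out = 11.3 kJ/s

Extent of reaction ξ = 0.714 × 1200 = 856.8 mol/h
Reaction term: ξ·ΔH°_rxn = 856.8 × -47.5 = -40698 kJ/h
Q = ΔH = -40698 kJ/h = -11.305 kW
Heat removed = 11.305 kJ/s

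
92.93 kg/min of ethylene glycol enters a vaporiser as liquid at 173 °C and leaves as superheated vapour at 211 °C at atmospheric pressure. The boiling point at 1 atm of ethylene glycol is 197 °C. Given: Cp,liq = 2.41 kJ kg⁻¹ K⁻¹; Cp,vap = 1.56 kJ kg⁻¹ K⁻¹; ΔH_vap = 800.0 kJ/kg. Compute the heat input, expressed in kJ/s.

Q = 1360 kJ/s

liquid 173→197 °C: 57.84 kJ/kg
vaporisation at 197 °C: 800 kJ/kg
vapour 197→211 °C: 21.84 kJ/kg
Δh = 57.84 + 800 + 21.84 = 879.68 kJ/kg
Q = ṁ·Δh = 92.93 kg/min × 879.68 kJ/kg = 81749 kJ/min
|Q| = 1362.5 kW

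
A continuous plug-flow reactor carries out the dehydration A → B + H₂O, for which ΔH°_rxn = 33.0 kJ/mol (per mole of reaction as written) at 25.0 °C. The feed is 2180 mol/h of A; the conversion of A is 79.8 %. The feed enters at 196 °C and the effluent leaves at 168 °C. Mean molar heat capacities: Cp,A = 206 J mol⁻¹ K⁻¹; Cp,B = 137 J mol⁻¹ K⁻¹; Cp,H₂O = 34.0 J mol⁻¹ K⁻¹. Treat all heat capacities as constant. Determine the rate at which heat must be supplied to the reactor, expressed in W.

Extent of reaction ξ = 0.798 × 2180 = 1739.6 mol/h
Reaction term: ξ·ΔH°_rxn = 1739.6 × 33.0 = 57408 kJ/h
Sensible, feed 196→25 °C: -76793 kJ/h
Outlet flows (mol/h): A 440.36, B 1739.6, H₂O 1739.6
Sensible, products 25→168 °C: 55512 kJ/h
Q = ΔH = 36127 kJ/h = 10.035 kW
Heat supplied = 10035 W

Q_in = 10000 W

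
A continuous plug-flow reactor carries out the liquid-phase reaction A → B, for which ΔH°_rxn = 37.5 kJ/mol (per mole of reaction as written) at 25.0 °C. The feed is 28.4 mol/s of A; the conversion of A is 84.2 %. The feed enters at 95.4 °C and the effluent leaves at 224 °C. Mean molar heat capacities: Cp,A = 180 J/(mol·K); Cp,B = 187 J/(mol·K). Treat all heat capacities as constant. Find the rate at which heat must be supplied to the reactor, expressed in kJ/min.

Q_in = 95200 kJ/min

Extent of reaction ξ = 0.842 × 28.4 = 23.913 mol/s
Reaction term: ξ·ΔH°_rxn = 23.913 × 37.5 = 896.73 kJ/s
Sensible, feed 95.4→25 °C: -359.88 kJ/s
Outlet flows (mol/s): A 4.4872, B 23.913
Sensible, products 25→224 °C: 1050.6 kJ/s
Q = ΔH = 1587.4 kJ/s = 1587.4 kW
Heat supplied = 95247 kJ/min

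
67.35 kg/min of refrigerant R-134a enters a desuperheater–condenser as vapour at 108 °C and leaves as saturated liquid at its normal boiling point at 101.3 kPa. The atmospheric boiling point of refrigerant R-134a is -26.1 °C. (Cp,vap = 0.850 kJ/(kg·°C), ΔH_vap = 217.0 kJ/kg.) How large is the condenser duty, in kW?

vapour 108→-26.1 °C: -113.98 kJ/kg
condensation at -26.1 °C: -217 kJ/kg
Δh = -113.98 + -217 = -330.99 kJ/kg
Q = ṁ·Δh = 67.35 kg/min × -330.99 kJ/kg = -22292 kJ/min
|Q| = 371.53 kW

Q_c = 372 kW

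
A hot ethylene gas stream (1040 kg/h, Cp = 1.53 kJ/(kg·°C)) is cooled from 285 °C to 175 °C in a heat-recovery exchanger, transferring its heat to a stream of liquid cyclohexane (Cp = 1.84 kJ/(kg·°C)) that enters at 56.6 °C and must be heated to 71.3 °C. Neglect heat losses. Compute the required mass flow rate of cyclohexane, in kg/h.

Heat released by hot stream: Q = 1040 × 1.53 × (285 − 175) = 175030 kJ/h
Energy balance on cold side (adiabatic exchanger): Q = ṁ_c·Cp_c·(T_c,out − T_c,in)
ṁ_c = 175030 / [1.84 × (71.3 − 56.6)] = 6471.2 kg/h

ṁ_c = 6470 kg/h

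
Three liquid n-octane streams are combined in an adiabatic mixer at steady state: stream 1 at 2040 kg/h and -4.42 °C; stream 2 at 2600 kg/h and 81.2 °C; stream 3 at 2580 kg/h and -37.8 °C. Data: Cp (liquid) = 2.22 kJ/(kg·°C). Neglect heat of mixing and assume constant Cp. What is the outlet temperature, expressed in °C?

No heat crosses the boundary, so H_out = H_in.
Σ ṁᵢCp,ᵢTᵢ = 2040×2.22×-4.42 + 2600×2.22×81.2 + 2580×2.22×-37.8 = 232170
Σ ṁᵢCp,ᵢ = 2040×2.22 + 2600×2.22 + 2580×2.22 = 16028
T_out = 232170 / 16028 = 14.485 °C

T_out = 14.5 °C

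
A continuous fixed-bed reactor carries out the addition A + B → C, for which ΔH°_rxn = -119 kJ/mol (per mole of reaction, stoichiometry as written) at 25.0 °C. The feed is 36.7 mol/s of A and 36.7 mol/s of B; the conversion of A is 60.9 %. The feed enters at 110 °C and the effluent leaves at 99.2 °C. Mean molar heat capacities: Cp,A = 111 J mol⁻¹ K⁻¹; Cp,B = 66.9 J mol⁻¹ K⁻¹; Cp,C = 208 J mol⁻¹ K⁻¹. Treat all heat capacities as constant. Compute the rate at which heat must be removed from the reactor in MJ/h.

Extent of reaction ξ = 0.609 × 36.7 = 22.35 mol/s
Reaction term: ξ·ΔH°_rxn = 22.35 × -119 = -2659.7 kJ/s
Sensible, feed 110→25 °C: -554.96 kJ/s
Outlet flows (mol/s): A 14.35, B 14.35, C 22.35
Sensible, products 25→99.2 °C: 534.36 kJ/s
Q = ΔH = -2680.3 kJ/s = -2680.3 kW
Heat removed = 9649 MJ/h

Q_out = 9650 MJ/h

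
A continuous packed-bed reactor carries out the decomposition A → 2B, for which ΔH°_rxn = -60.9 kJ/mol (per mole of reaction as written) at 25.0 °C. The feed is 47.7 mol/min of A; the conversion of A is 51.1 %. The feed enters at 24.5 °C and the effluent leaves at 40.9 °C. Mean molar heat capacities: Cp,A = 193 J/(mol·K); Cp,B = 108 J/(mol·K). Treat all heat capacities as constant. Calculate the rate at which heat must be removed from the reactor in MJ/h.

Q_out = 79.5 MJ/h

Extent of reaction ξ = 0.511 × 47.7 = 24.375 mol/min
Reaction term: ξ·ΔH°_rxn = 24.375 × -60.9 = -1484.4 kJ/min
Sensible, feed 24.5→25 °C: 4.6031 kJ/min
Outlet flows (mol/min): A 23.325, B 48.749
Sensible, products 25→40.9 °C: 155.29 kJ/min
Q = ΔH = -1324.5 kJ/min = -22.075 kW
Heat removed = 79.472 MJ/h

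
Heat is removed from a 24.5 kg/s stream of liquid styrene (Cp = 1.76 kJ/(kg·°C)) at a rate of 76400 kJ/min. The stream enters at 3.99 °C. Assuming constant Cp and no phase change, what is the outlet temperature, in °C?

T_out = -25.5 °C

Q = 76400 kJ/min = 1273.3 kJ/s
ΔT = Q/(ṁ·Cp) = 1273.3/(24.5×1.76) = 29.53 K
T_out = 3.99 − 29.53 = -25.54 °C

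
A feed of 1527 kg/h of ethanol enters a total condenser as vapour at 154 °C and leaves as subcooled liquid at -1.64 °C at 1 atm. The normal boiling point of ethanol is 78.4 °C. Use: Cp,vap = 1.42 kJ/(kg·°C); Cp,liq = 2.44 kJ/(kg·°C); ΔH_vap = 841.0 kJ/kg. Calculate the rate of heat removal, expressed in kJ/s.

vapour 154→78.4 °C: -107.35 kJ/kg
condensation at 78.4 °C: -841 kJ/kg
liquid 78.4→-1.64 °C: -195.3 kJ/kg
Δh = -107.35 + -841 + -195.3 = -1143.6 kJ/kg
Q = ṁ·Δh = 1527 kg/h × -1143.6 kJ/kg = -1.7464e+06 kJ/h
|Q| = 485.1 kW

Q_c = 485 kJ/s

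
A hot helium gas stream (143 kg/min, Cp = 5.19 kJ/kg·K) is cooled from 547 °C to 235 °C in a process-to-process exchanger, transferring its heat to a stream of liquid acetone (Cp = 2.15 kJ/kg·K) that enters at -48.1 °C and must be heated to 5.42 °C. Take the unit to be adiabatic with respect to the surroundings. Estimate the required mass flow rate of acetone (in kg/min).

Heat released by hot stream: Q = 143 × 5.19 × (547 − 235) = 231560 kJ/min
Energy balance on cold side (adiabatic exchanger): Q = ṁ_c·Cp_c·(T_c,out − T_c,in)
ṁ_c = 231560 / [2.15 × (5.42 − -48.1)] = 2012.3 kg/min

ṁ_c = 2010 kg/min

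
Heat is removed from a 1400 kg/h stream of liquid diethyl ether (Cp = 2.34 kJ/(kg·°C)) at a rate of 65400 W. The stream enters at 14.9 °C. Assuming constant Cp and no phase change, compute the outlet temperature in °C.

Q = 65400 W = 235440 kJ/h
ΔT = Q/(ṁ·Cp) = 235440/(1400×2.34) = 71.868 K
T_out = 14.9 − 71.868 = -56.968 °C

T_out = -57.0 °C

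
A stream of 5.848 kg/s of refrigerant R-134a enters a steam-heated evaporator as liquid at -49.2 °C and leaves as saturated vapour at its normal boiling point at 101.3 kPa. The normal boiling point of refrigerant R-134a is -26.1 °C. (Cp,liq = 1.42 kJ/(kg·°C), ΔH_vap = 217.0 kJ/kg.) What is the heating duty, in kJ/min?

liquid -49.2→-26.1 °C: 32.802 kJ/kg
vaporisation at -26.1 °C: 217 kJ/kg
Δh = 32.802 + 217 = 249.8 kJ/kg
Q = ṁ·Δh = 5.848 kg/s × 249.8 kJ/kg = 1460.8 kJ/s
|Q| = 1460.8 kW = 87651 kJ/min

Q = 87700 kJ/min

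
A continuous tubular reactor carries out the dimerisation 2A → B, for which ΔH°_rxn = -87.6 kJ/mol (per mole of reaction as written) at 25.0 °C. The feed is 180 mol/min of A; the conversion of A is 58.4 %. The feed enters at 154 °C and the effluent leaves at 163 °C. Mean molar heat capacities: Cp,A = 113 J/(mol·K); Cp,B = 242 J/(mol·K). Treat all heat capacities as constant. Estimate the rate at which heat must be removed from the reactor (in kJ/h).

Extent of reaction ξ = 0.584 × 180 / 2 = 52.56 mol/min
Reaction term: ξ·ΔH°_rxn = 52.56 × -87.6 = -4604.3 kJ/min
Sensible, feed 154→25 °C: -2623.9 kJ/min
Outlet flows (mol/min): A 74.88, B 52.56
Sensible, products 25→163 °C: 2923 kJ/min
Q = ΔH = -4305.1 kJ/min = -71.752 kW
Heat removed = 258310 kJ/h

Q_out = 258000 kJ/h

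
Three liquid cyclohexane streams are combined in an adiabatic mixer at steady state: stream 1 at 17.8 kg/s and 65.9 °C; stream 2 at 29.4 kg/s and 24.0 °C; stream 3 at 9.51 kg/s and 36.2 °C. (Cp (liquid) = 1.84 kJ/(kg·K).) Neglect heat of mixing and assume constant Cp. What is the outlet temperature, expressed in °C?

T_out = 39.2 °C

No heat crosses the boundary, so H_out = H_in.
T_out = Σ ṁᵢCp,ᵢTᵢ / Σ ṁᵢCp,ᵢ
      = 4090.1 / 104.35 = 39.197 °C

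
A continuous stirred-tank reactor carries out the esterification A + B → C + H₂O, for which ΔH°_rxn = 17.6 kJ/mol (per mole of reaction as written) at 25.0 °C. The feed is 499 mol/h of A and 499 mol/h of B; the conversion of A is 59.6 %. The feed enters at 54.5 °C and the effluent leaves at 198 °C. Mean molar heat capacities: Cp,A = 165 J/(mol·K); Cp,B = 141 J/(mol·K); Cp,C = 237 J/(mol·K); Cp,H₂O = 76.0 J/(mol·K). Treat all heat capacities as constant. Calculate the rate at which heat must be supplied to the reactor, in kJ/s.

Q_in = 7.64 kJ/s

Extent of reaction ξ = 0.596 × 499 = 297.4 mol/h
Reaction term: ξ·ΔH°_rxn = 297.4 × 17.6 = 5234.3 kJ/h
Sensible, feed 54.5→25 °C: -4504.5 kJ/h
Outlet flows (mol/h): A 201.6, B 201.6, C 297.4, H₂O 297.4
Sensible, products 25→198 °C: 26776 kJ/h
Q = ΔH = 27506 kJ/h = 7.6406 kW
Heat supplied = 7.6406 kJ/s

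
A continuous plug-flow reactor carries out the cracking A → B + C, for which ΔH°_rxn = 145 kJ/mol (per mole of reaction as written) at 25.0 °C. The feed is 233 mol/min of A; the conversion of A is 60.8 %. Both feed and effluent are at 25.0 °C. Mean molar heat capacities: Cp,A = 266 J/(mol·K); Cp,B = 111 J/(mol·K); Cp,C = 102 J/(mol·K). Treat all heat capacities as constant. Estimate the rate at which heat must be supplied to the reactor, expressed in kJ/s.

Extent of reaction ξ = 0.608 × 233 = 141.66 mol/min
Reaction term: ξ·ΔH°_rxn = 141.66 × 145 = 20541 kJ/min
Q = ΔH = 20541 kJ/min = 342.35 kW
Heat supplied = 342.35 kJ/s

Q_in = 342 kJ/s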